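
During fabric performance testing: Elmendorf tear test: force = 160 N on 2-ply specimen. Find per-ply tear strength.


Formula: Per-ply strength = Total force / Number of plies
Per-ply = 160 N / 2
Per-ply = 80 N

80 N


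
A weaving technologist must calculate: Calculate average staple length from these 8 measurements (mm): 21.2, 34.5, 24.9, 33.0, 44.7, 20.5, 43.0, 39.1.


Formula: Mean = sum of lengths / count
Sum = 21.2 + 34.5 + 24.9 + 33.0 + 44.7 + 20.5 + 43.0 + 39.1
Sum = 260.9 mm
Mean = 260.9 / 8 = 32.61 mm

32.61 mm


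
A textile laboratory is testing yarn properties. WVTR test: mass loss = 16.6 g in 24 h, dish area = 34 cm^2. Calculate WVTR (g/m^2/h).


Formula: WVTR = mass_loss / (area * time)
Step 1: Convert area: 34 cm^2 = 0.0034 m^2
Step 2: WVTR = 16.6 g / (0.0034 m^2 * 24 h)
Step 3: WVTR = 16.6 / 0.0816 = 203.4 g/m^2/h

203.4 g/m^2/h


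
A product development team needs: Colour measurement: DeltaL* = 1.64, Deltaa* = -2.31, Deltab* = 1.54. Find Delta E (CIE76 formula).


Formula: Delta E = sqrt(dL*^2 + da*^2 + db*^2)
Step 1: dL*^2 = 1.64^2 = 2.6896
Step 2: da*^2 = (-2.31)^2 = 5.3361
Step 3: db*^2 = 1.54^2 = 2.3716
Step 4: Sum = 2.6896 + 5.3361 + 2.3716 = 10.3973
Step 5: Delta E = sqrt(10.3973) = 3.22

3.22 Delta E


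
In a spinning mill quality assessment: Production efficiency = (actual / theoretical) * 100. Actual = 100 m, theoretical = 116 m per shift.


Formula: Efficiency% = (Actual output / Theoretical output) * 100
Efficiency% = (100 / 116) * 100
Efficiency% = 0.862069 * 100 = 86.2069% ≈ 86.2%

86.2%


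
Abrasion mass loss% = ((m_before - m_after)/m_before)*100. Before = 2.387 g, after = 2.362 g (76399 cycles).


Formula: Mass loss% = ((m_before - m_after) / m_before) * 100
Step 1: Mass loss = 2.387 - 2.362 = 0.025 g
Step 2: Ratio = 0.025 / 2.387 = 0.0104734
Step 3: Mass loss% = 0.0104734 * 100 = 1.04734% ≈ 1.05%

1.05%


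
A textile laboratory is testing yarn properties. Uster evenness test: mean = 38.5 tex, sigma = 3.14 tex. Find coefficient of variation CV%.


Formula: CV% = (standard deviation / mean) * 100
Step 1: Ratio = 3.14 / 38.5 = 0.081558
Step 2: CV% = 0.081558 * 100 = 8.1558% ≈ 8.2%

8.2%


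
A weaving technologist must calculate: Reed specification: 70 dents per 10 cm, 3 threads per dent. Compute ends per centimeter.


Formula: EPC = (dents per 10 cm * ends per dent) / 10
Step 1: Total ends per 10 cm = 70 * 3 = 210
Step 2: EPC = 210 / 10 = 21.0 ends/cm

21.0 ends/cm


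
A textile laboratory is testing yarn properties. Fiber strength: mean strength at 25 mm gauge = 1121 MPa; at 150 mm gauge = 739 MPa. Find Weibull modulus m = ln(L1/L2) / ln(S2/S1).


Formula: m = ln(L1/L2) / ln(S2/S1)
Step 1: ln(L1/L2) = ln(25/150) = -1.79176
Step 2: S2/S1 = 739/1121 = 0.65923
Step 3: ln(S2/S1) = ln(0.65923) = -0.41668
Step 4: m = -1.79176 / -0.41668 = 4.30

4.30 (Weibull m)


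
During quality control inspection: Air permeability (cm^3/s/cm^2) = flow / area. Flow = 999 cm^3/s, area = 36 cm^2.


Formula: Air Permeability = Airflow / Test Area
AP = 999 cm^3/s / 36 cm^2
AP = 27.8 cm^3/s/cm^2

27.8 cm^3/s/cm^2


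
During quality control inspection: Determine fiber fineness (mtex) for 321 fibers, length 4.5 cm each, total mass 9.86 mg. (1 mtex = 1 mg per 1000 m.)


Formula: fineness (mtex) = mass (mg) / total length (km) = (mass_mg / total_length_m) * 1000
Step 1: Convert fiber length: 4.5 cm = 0.045 m
Step 2: Total fiber length = 321 * 0.045 = 14.445 m
Step 3: Linear density = 9.86 mg / 14.445 m = 0.6826 mg/m
Step 4: fineness = 0.6826 * 1000 = 682.6 mtex

682.6 mtex


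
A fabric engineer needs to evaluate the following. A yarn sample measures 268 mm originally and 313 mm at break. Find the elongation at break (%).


Formula: Elongation (%) = ((L_break - L0) / L0) * 100
Step 1: Extension = 313 - 268 = 45 mm
Step 2: Elongation = (45 / 268) * 100
Step 3: Elongation = 0.16791 * 100 = 16.791% ≈ 16.8%

16.8%


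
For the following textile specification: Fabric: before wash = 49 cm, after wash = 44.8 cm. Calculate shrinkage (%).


Formula: Shrinkage% = ((L_before - L_after) / L_before) * 100
Step 1: Shrinkage = 49 - 44.8 = 4.2 cm
Step 2: Shrinkage% = (4.2 / 49) * 100
Step 3: Shrinkage% = 0.085714 * 100 = 8.5714% ≈ 8.6%

8.6%


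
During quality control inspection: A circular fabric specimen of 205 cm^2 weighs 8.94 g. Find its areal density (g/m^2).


Formula: GSM = mass_g / area_m2
Step 1: Convert area: 205 cm^2 = 205 / 10000 = 0.0205 m^2
Step 2: GSM = 8.94 g / 0.0205 m^2 = 436.1 g/m^2

436.1 g/m^2


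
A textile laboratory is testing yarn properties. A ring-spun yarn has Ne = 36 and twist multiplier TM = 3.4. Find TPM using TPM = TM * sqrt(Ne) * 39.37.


Formula: TPM = TM * sqrt(Ne) * 39.37
Step 1: sqrt(Ne) = sqrt(36) = 6
Step 2: TM * sqrt(Ne) = 3.4 * 6 = 20.4
Step 3: TPM = 20.4 * 39.37 = 803 twists/m

803 twists/m


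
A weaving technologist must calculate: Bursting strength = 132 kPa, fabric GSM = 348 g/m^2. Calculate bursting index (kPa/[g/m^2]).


Formula: Bursting Index = Bursting Strength / Fabric GSM
BI = 132 kPa / 348 g/m^2
BI = 0.379 kPa/(g/m^2)

0.379 kPa/(g/m^2)


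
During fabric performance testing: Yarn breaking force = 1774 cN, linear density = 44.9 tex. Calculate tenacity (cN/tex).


Formula: Tenacity = Breaking force / Linear density
Tenacity = 1774 cN / 44.9 tex
Tenacity = 39.51 cN/tex

39.51 cN/tex


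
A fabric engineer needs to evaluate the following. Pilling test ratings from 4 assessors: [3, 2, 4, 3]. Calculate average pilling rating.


Formula: Mean = sum / count
Sum = 3 + 2 + 4 + 3 = 12
Mean = 12 / 4 = 3.0

3.0


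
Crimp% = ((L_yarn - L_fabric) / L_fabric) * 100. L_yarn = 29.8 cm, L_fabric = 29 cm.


Formula: Crimp% = ((L_yarn - L_fabric) / L_fabric) * 100
Step 1: Extension = 29.8 - 29 = 0.8 cm
Step 2: Crimp% = (0.8 / 29) * 100
Step 3: Crimp% = 0.027586 * 100 = 2.7586% ≈ 2.8%

2.8%


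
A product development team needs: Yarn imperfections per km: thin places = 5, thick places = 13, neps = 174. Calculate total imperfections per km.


Formula: Total = thin places + thick places + neps
Total = 5 + 13 + 174
Total = 192 imperfections/km

192 imperfections/km


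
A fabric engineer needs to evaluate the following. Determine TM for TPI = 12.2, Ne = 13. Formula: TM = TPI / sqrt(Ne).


Formula: TM = TPI / sqrt(Ne)
Step 1: sqrt(Ne) = sqrt(13) = 3.6056
Step 2: TM = 12.2 / 3.6056 = 3.38

3.38 TM


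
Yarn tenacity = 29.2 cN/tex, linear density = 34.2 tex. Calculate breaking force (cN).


Formula: Breaking force = Tenacity * Linear density
F = 29.2 cN/tex * 34.2 tex
F = 998.64 cN

998.64 cN


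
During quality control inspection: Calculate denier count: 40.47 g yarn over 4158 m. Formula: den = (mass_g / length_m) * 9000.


Formula: den = (mass_g / length_m) * 9000
Substituting: den = (40.47 / 4158) * 9000
Intermediate: 40.47 / 4158 = 0.00973304 g/m
den = 0.00973304 * 9000 = 87.6 denier

87.6 denier


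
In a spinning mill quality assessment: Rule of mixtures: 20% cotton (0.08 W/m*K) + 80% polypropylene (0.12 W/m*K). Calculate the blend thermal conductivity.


Formula: Blend property = (fraction_A * property_A) + (fraction_B * property_B)
Step 1: Contribution A = 20/100 * 0.08 W/m*K = 0.016 W/m*K
Step 2: Contribution B = 80/100 * 0.12 W/m*K = 0.096 W/m*K
Step 3: Blend thermal conductivity = 0.016 + 0.096 = 0.112 W/m*K

0.112 W/m*K


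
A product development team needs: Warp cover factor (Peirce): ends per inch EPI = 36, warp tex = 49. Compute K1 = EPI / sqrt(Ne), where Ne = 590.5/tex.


Formula: K1 = EPI / sqrt(Ne), with Ne = 590.5 / tex_warp
Step 1: Ne = 590.5 / 49 = 12.051
Step 2: sqrt(Ne) = sqrt(12.051) = 3.4715
Step 3: K1 = 36 / 3.4715 = 10.4

10.4


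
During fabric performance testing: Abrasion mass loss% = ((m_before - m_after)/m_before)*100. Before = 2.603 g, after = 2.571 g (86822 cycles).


Formula: Mass loss% = ((m_before - m_after) / m_before) * 100
Step 1: Mass loss = 2.603 - 2.571 = 0.032 g
Step 2: Ratio = 0.032 / 2.603 = 0.0122935
Step 3: Mass loss% = 0.0122935 * 100 = 1.22935% ≈ 1.23%

1.23%


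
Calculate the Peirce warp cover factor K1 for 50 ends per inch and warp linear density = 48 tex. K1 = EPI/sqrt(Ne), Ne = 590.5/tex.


Formula: K1 = EPI / sqrt(Ne), with Ne = 590.5 / tex_warp
Step 1: Ne = 590.5 / 48 = 12.302
Step 2: sqrt(Ne) = sqrt(12.302) = 3.5074
Step 3: K1 = 50 / 3.5074 = 14.3

14.3


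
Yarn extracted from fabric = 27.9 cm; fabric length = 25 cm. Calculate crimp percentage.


Formula: Crimp% = ((L_yarn - L_fabric) / L_fabric) * 100
Step 1: Extension = 27.9 - 25 = 2.9 cm
Step 2: Crimp% = (2.9 / 25) * 100
Step 3: Crimp% = 0.116 * 100 = 11.6%

11.6%


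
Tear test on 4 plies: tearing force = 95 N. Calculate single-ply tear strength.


Formula: Per-ply strength = Total force / Number of plies
Per-ply = 95 N / 4
Per-ply = 23.75 N

23.75 N


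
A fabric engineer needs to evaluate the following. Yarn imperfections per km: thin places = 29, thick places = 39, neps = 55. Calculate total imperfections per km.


Formula: Total = thin places + thick places + neps
Total = 29 + 39 + 55
Total = 123 imperfections/km

123 imperfections/km


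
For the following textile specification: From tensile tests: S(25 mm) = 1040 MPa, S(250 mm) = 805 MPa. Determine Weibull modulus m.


Formula: m = ln(L1/L2) / ln(S2/S1)
Step 1: ln(L1/L2) = ln(25/250) = -2.30259
Step 2: S2/S1 = 805/1040 = 0.77404
Step 3: ln(S2/S1) = ln(0.77404) = -0.25613
Step 4: m = -2.30259 / -0.25613 = 8.99

8.99 (Weibull m)


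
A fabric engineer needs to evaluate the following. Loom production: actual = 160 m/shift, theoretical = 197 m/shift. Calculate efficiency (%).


Formula: Efficiency% = (Actual output / Theoretical output) * 100
Efficiency% = (160 / 197) * 100
Efficiency% = 0.812183 * 100 = 81.2183% ≈ 81.2%

81.2%


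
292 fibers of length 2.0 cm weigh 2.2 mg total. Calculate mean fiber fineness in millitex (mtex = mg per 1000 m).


Formula: fineness (mtex) = mass (mg) / total length (km) = (mass_mg / total_length_m) * 1000
Step 1: Convert fiber length: 2.0 cm = 0.02 m
Step 2: Total fiber length = 292 * 0.02 = 5.84 m
Step 3: Linear density = 2.2 mg / 5.84 m = 0.3767 mg/m
Step 4: fineness = 0.3767 * 1000 = 376.7 mtex

376.7 mtex


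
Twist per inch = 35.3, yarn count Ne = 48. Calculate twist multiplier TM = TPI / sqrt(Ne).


Formula: TM = TPI / sqrt(Ne)
Step 1: sqrt(Ne) = sqrt(48) = 6.9282
Step 2: TM = 35.3 / 6.9282 = 5.10

5.10 TM


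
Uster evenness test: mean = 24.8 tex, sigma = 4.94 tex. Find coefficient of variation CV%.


Formula: CV% = (standard deviation / mean) * 100
Step 1: Ratio = 4.94 / 24.8 = 0.199194
Step 2: CV% = 0.199194 * 100 = 19.9194% ≈ 19.9%

19.9%


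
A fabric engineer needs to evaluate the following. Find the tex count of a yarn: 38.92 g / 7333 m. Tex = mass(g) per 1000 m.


Formula: Tex = (mass_g / length_m) * 1000
Substituting: Tex = (38.92 / 7333) * 1000
Intermediate: 38.92 / 7333 = 0.00530751 g/m
Tex = 0.00530751 * 1000 = 5.31 tex

5.31 tex


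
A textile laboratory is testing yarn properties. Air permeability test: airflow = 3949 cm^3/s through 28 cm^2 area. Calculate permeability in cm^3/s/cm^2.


Formula: Air Permeability = Airflow / Test Area
AP = 3949 cm^3/s / 28 cm^2
AP = 141.0 cm^3/s/cm^2

141.0 cm^3/s/cm^2


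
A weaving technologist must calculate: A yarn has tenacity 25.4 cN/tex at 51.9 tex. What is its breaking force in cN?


Formula: Breaking force = Tenacity * Linear density
F = 25.4 cN/tex * 51.9 tex
F = 1318.26 cN

1318.26 cN


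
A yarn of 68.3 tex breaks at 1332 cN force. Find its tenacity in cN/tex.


Formula: Tenacity = Breaking force / Linear density
Tenacity = 1332 cN / 68.3 tex
Tenacity = 19.50 cN/tex

19.50 cN/tex


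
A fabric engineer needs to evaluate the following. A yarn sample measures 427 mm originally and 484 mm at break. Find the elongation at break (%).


Formula: Elongation (%) = ((L_break - L0) / L0) * 100
Step 1: Extension = 484 - 427 = 57 mm
Step 2: Elongation = (57 / 427) * 100
Step 3: Elongation = 0.133489 * 100 = 13.3489% ≈ 13.3%

13.3%


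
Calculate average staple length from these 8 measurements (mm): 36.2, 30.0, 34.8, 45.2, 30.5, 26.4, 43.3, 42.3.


Formula: Mean = sum of lengths / count
Sum = 36.2 + 30.0 + 34.8 + 45.2 + 30.5 + 26.4 + 43.3 + 42.3
Sum = 288.7 mm
Mean = 288.7 / 8 = 36.09 mm

36.09 mm


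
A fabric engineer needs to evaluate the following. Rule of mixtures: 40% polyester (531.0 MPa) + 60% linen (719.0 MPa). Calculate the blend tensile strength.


Formula: Blend property = (fraction_A * property_A) + (fraction_B * property_B)
Step 1: Contribution A = 40/100 * 531.0 MPa = 212.4 MPa
Step 2: Contribution B = 60/100 * 719.0 MPa = 431.4 MPa
Step 3: Blend tensile strength = 212.4 + 431.4 = 643.8 MPa

643.8 MPa


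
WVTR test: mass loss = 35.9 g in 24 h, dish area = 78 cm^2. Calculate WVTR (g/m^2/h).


Formula: WVTR = mass_loss / (area * time)
Step 1: Convert area: 78 cm^2 = 0.0078 m^2
Step 2: WVTR = 35.9 g / (0.0078 m^2 * 24 h)
Step 3: WVTR = 35.9 / 0.1872 = 191.8 g/m^2/h

191.8 g/m^2/h


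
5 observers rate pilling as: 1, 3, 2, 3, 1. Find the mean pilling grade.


Formula: Mean = sum / count
Sum = 1 + 3 + 2 + 3 + 1 = 10
Mean = 10 / 5 = 2.0

2.0


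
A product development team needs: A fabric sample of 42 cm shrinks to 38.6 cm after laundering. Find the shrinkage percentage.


Formula: Shrinkage% = ((L_before - L_after) / L_before) * 100
Step 1: Shrinkage = 42 - 38.6 = 3.4 cm
Step 2: Shrinkage% = (3.4 / 42) * 100
Step 3: Shrinkage% = 0.080952 * 100 = 8.0952% ≈ 8.1%

8.1%


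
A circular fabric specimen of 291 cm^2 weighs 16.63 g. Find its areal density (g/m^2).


Formula: GSM = mass_g / area_m2
Step 1: Convert area: 291 cm^2 = 291 / 10000 = 0.0291 m^2
Step 2: GSM = 16.63 g / 0.0291 m^2 = 571.5 g/m^2

571.5 g/m^2


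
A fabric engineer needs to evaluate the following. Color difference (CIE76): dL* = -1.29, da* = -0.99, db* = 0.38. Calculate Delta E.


Formula: Delta E = sqrt(dL*^2 + da*^2 + db*^2)
Step 1: dL*^2 = (-1.29)^2 = 1.6641
Step 2: da*^2 = (-0.99)^2 = 0.9801
Step 3: db*^2 = 0.38^2 = 0.1444
Step 4: Sum = 1.6641 + 0.9801 + 0.1444 = 2.7886
Step 5: Delta E = sqrt(2.7886) = 1.67

1.67 Delta E


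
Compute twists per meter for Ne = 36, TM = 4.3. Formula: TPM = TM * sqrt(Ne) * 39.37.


Formula: TPM = TM * sqrt(Ne) * 39.37
Step 1: sqrt(Ne) = sqrt(36) = 6
Step 2: TM * sqrt(Ne) = 4.3 * 6 = 25.8
Step 3: TPM = 25.8 * 39.37 = 1016 twists/m

1016 twists/m


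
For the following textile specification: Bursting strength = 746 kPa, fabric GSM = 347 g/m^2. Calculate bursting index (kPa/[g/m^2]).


Formula: Bursting Index = Bursting Strength / Fabric GSM
BI = 746 kPa / 347 g/m^2
BI = 2.150 kPa/(g/m^2)

2.150 kPa/(g/m^2)


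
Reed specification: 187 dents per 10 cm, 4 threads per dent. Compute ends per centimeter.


Formula: EPC = (dents per 10 cm * ends per dent) / 10
Step 1: Total ends per 10 cm = 187 * 4 = 748
Step 2: EPC = 748 / 10 = 74.8 ends/cm

74.8 ends/cm


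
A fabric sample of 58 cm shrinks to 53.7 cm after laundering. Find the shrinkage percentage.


Formula: Shrinkage% = ((L_before - L_after) / L_before) * 100
Step 1: Shrinkage = 58 - 53.7 = 4.3 cm
Step 2: Shrinkage% = (4.3 / 58) * 100
Step 3: Shrinkage% = 0.074138 * 100 = 7.4138% ≈ 7.4%

7.4%


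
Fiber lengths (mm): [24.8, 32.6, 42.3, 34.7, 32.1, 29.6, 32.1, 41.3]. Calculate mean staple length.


Formula: Mean = sum of lengths / count
Sum = 24.8 + 32.6 + 42.3 + 34.7 + 32.1 + 29.6 + 32.1 + 41.3
Sum = 269.5 mm
Mean = 269.5 / 8 = 33.69 mm

33.69 mm


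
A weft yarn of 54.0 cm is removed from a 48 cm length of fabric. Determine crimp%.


Formula: Crimp% = ((L_yarn - L_fabric) / L_fabric) * 100
Step 1: Extension = 54.0 - 48 = 6.0 cm
Step 2: Crimp% = (6.0 / 48) * 100
Step 3: Crimp% = 0.125 * 100 = 12.5%

12.5%


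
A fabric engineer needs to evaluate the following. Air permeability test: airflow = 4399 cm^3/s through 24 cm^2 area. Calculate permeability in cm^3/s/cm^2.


Formula: Air Permeability = Airflow / Test Area
AP = 4399 cm^3/s / 24 cm^2
AP = 183.3 cm^3/s/cm^2

183.3 cm^3/s/cm^2


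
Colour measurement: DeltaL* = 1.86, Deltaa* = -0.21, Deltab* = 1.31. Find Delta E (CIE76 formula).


Formula: Delta E = sqrt(dL*^2 + da*^2 + db*^2)
Step 1: dL*^2 = 1.86^2 = 3.4596
Step 2: da*^2 = (-0.21)^2 = 0.0441
Step 3: db*^2 = 1.31^2 = 1.7161
Step 4: Sum = 3.4596 + 0.0441 + 1.7161 = 5.2198
Step 5: Delta E = sqrt(5.2198) = 2.28

2.28 Delta E


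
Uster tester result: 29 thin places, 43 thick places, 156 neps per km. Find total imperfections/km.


Formula: Total = thin places + thick places + neps
Total = 29 + 43 + 156
Total = 228 imperfections/km

228 imperfections/km


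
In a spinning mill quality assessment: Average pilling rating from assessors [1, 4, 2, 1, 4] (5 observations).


Formula: Mean = sum / count
Sum = 1 + 4 + 2 + 1 + 4 = 12
Mean = 12 / 5 = 2.4

2.4


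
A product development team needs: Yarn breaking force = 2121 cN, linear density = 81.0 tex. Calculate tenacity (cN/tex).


Formula: Tenacity = Breaking force / Linear density
Tenacity = 2121 cN / 81.0 tex
Tenacity = 26.19 cN/tex

26.19 cN/tex


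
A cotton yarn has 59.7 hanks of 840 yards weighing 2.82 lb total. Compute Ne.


Formula: Ne = hanks / mass_lb
Substituting: Ne = 59.7 / 2.82
Ne = 21.2

21.2 Ne


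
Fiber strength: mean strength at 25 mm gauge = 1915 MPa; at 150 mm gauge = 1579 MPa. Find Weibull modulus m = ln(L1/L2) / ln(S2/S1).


Formula: m = ln(L1/L2) / ln(S2/S1)
Step 1: ln(L1/L2) = ln(25/150) = -1.79176
Step 2: S2/S1 = 1579/1915 = 0.82454
Step 3: ln(S2/S1) = ln(0.82454) = -0.19293
Step 4: m = -1.79176 / -0.19293 = 9.29

9.29 (Weibull m)


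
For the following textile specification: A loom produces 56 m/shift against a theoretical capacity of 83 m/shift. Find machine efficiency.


Formula: Efficiency% = (Actual output / Theoretical output) * 100
Efficiency% = (56 / 83) * 100
Efficiency% = 0.674699 * 100 = 67.4699% ≈ 67.5%

67.5%


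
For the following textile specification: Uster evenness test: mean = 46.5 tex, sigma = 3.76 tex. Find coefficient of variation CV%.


Formula: CV% = (standard deviation / mean) * 100
Step 1: Ratio = 3.76 / 46.5 = 0.08086
Step 2: CV% = 0.08086 * 100 = 8.086% ≈ 8.1%

8.1%


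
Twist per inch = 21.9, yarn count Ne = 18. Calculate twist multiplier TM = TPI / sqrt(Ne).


Formula: TM = TPI / sqrt(Ne)
Step 1: sqrt(Ne) = sqrt(18) = 4.2426
Step 2: TM = 21.9 / 4.2426 = 5.16

5.16 TM


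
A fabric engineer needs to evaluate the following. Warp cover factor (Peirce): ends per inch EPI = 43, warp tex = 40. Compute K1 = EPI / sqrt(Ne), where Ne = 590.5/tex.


Formula: K1 = EPI / sqrt(Ne), with Ne = 590.5 / tex_warp
Step 1: Ne = 590.5 / 40 = 14.763
Step 2: sqrt(Ne) = sqrt(14.763) = 3.8423
Step 3: K1 = 43 / 3.8423 = 11.2

11.2


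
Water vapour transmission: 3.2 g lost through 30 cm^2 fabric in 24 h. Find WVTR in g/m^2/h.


Formula: WVTR = mass_loss / (area * time)
Step 1: Convert area: 30 cm^2 = 0.003 m^2
Step 2: WVTR = 3.2 g / (0.003 m^2 * 24 h)
Step 3: WVTR = 3.2 / 0.072 = 44.4 g/m^2/h

44.4 g/m^2/h


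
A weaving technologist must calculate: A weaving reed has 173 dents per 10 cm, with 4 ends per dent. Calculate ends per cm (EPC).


Formula: EPC = (dents per 10 cm * ends per dent) / 10
Step 1: Total ends per 10 cm = 173 * 4 = 692
Step 2: EPC = 692 / 10 = 69.2 ends/cm

69.2 ends/cm


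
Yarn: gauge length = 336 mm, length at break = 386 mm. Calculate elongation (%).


Formula: Elongation (%) = ((L_break - L0) / L0) * 100
Step 1: Extension = 386 - 336 = 50 mm
Step 2: Elongation = (50 / 336) * 100
Step 3: Elongation = 0.14881 * 100 = 14.881% ≈ 14.9%

14.9%


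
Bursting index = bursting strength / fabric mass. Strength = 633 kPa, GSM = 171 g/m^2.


Formula: Bursting Index = Bursting Strength / Fabric GSM
BI = 633 kPa / 171 g/m^2
BI = 3.702 kPa/(g/m^2)

3.702 kPa/(g/m^2)


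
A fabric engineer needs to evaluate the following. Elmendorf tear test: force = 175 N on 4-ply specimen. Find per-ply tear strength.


Formula: Per-ply strength = Total force / Number of plies
Per-ply = 175 N / 4
Per-ply = 43.75 N

43.75 N


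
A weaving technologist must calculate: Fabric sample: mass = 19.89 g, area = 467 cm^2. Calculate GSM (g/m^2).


Formula: GSM = mass_g / area_m2
Step 1: Convert area: 467 cm^2 = 467 / 10000 = 0.0467 m^2
Step 2: GSM = 19.89 g / 0.0467 m^2 = 425.9 g/m^2

425.9 g/m^2


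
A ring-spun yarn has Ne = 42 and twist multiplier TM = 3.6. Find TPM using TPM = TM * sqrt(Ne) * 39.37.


Formula: TPM = TM * sqrt(Ne) * 39.37
Step 1: sqrt(Ne) = sqrt(42) = 6.4807
Step 2: TM * sqrt(Ne) = 3.6 * 6.4807 = 23.3305
Step 3: TPM = 23.3305 * 39.37 = 919 twists/m

919 twists/m


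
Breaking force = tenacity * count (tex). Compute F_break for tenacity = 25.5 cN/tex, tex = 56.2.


Formula: Breaking force = Tenacity * Linear density
F = 25.5 cN/tex * 56.2 tex
F = 1433.10 cN

1433.10 cN


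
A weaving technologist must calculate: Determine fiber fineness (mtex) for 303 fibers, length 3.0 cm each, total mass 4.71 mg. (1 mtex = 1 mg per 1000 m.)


Formula: fineness (mtex) = mass (mg) / total length (km) = (mass_mg / total_length_m) * 1000
Step 1: Convert fiber length: 3.0 cm = 0.03 m
Step 2: Total fiber length = 303 * 0.03 = 9.09 m
Step 3: Linear density = 4.71 mg / 9.09 m = 0.5182 mg/m
Step 4: fineness = 0.5182 * 1000 = 518.2 mtex

518.2 mtex


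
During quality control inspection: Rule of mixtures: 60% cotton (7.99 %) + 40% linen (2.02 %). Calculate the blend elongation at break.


Formula: Blend property = (fraction_A * property_A) + (fraction_B * property_B)
Step 1: Contribution A = 60/100 * 7.99 % = 4.794 %
Step 2: Contribution B = 40/100 * 2.02 % = 0.808 %
Step 3: Blend elongation at break = 4.794 + 0.808 = 5.602 %

5.602 %


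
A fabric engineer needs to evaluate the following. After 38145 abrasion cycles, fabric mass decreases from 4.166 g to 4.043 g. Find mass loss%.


Formula: Mass loss% = ((m_before - m_after) / m_before) * 100
Step 1: Mass loss = 4.166 - 4.043 = 0.123 g
Step 2: Ratio = 0.123 / 4.166 = 0.0295247
Step 3: Mass loss% = 0.0295247 * 100 = 2.95247% ≈ 2.95%

2.95%


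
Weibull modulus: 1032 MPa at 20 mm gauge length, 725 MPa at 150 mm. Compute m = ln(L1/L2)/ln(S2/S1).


Formula: m = ln(L1/L2) / ln(S2/S1)
Step 1: ln(L1/L2) = ln(20/150) = -2.01490
Step 2: S2/S1 = 725/1032 = 0.70252
Step 3: ln(S2/S1) = ln(0.70252) = -0.35308
Step 4: m = -2.01490 / -0.35308 = 5.71

5.71 (Weibull m)


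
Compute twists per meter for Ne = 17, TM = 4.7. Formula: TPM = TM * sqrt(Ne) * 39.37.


Formula: TPM = TM * sqrt(Ne) * 39.37
Step 1: sqrt(Ne) = sqrt(17) = 4.1231
Step 2: TM * sqrt(Ne) = 4.7 * 4.1231 = 19.3786
Step 3: TPM = 19.3786 * 39.37 = 763 twists/m

763 twists/m


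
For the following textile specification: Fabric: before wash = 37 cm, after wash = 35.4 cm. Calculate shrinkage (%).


Formula: Shrinkage% = ((L_before - L_after) / L_before) * 100
Step 1: Shrinkage = 37 - 35.4 = 1.6 cm
Step 2: Shrinkage% = (1.6 / 37) * 100
Step 3: Shrinkage% = 0.043243 * 100 = 4.3243% ≈ 4.3%

4.3%


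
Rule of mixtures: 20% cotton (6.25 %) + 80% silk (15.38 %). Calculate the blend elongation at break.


Formula: Blend property = (fraction_A * property_A) + (fraction_B * property_B)
Step 1: Contribution A = 20/100 * 6.25 % = 1.25 %
Step 2: Contribution B = 80/100 * 15.38 % = 12.304 %
Step 3: Blend elongation at break = 1.25 + 12.304 = 13.554 %

13.554 %


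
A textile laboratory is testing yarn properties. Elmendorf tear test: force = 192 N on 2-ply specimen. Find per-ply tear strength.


Formula: Per-ply strength = Total force / Number of plies
Per-ply = 192 N / 2
Per-ply = 96 N

96 N


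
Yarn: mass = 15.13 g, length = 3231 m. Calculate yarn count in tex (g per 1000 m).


Formula: Tex = (mass_g / length_m) * 1000
Substituting: Tex = (15.13 / 3231) * 1000
Intermediate: 15.13 / 3231 = 0.00468276 g/m
Tex = 0.00468276 * 1000 = 4.68 tex

4.68 tex


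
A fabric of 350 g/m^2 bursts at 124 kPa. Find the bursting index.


Formula: Bursting Index = Bursting Strength / Fabric GSM
BI = 124 kPa / 350 g/m^2
BI = 0.354 kPa/(g/m^2)

0.354 kPa/(g/m^2)


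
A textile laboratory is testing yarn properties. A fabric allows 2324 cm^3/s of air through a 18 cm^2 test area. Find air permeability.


Formula: Air Permeability = Airflow / Test Area
AP = 2324 cm^3/s / 18 cm^2
AP = 129.1 cm^3/s/cm^2

129.1 cm^3/s/cm^2


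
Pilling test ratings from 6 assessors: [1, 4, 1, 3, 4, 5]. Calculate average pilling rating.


Formula: Mean = sum / count
Sum = 1 + 4 + 1 + 3 + 4 + 5 = 18
Mean = 18 / 6 = 3.0

3.0


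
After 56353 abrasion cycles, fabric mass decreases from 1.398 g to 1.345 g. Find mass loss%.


Formula: Mass loss% = ((m_before - m_after) / m_before) * 100
Step 1: Mass loss = 1.398 - 1.345 = 0.053 g
Step 2: Ratio = 0.053 / 1.398 = 0.0379113
Step 3: Mass loss% = 0.0379113 * 100 = 3.79113% ≈ 3.79%

3.79%


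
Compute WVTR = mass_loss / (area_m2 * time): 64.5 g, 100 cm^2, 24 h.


Formula: WVTR = mass_loss / (area * time)
Step 1: Convert area: 100 cm^2 = 0.01 m^2
Step 2: WVTR = 64.5 g / (0.01 m^2 * 24 h)
Step 3: WVTR = 64.5 / 0.24 = 268.8 g/m^2/h

268.8 g/m^2/h


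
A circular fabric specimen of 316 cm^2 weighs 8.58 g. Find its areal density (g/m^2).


Formula: GSM = mass_g / area_m2
Step 1: Convert area: 316 cm^2 = 316 / 10000 = 0.0316 m^2
Step 2: GSM = 8.58 g / 0.0316 m^2 = 271.5 g/m^2

271.5 g/m^2


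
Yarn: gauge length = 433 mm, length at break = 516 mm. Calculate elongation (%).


Formula: Elongation (%) = ((L_break - L0) / L0) * 100
Step 1: Extension = 516 - 433 = 83 mm
Step 2: Elongation = (83 / 433) * 100
Step 3: Elongation = 0.191686 * 100 = 19.1686% ≈ 19.2%

19.2%


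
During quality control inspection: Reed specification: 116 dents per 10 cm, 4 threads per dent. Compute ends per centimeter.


Formula: EPC = (dents per 10 cm * ends per dent) / 10
Step 1: Total ends per 10 cm = 116 * 4 = 464
Step 2: EPC = 464 / 10 = 46.4 ends/cm

46.4 ends/cm


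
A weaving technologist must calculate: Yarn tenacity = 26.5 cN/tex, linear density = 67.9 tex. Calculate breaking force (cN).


Formula: Breaking force = Tenacity * Linear density
F = 26.5 cN/tex * 67.9 tex
F = 1799.35 cN

1799.35 cN


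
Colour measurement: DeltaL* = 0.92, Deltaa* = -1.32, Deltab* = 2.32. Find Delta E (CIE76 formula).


Formula: Delta E = sqrt(dL*^2 + da*^2 + db*^2)
Step 1: dL*^2 = 0.92^2 = 0.8464
Step 2: da*^2 = (-1.32)^2 = 1.7424
Step 3: db*^2 = 2.32^2 = 5.3824
Step 4: Sum = 0.8464 + 1.7424 + 5.3824 = 7.9712
Step 5: Delta E = sqrt(7.9712) = 2.82

2.82 Delta E


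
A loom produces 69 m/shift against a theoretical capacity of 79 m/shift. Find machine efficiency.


Formula: Efficiency% = (Actual output / Theoretical output) * 100
Efficiency% = (69 / 79) * 100
Efficiency% = 0.873418 * 100 = 87.3418% ≈ 87.3%

87.3%


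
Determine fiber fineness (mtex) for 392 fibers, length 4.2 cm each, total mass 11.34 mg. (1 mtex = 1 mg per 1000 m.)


Formula: fineness (mtex) = mass (mg) / total length (km) = (mass_mg / total_length_m) * 1000
Step 1: Convert fiber length: 4.2 cm = 0.042 m
Step 2: Total fiber length = 392 * 0.042 = 16.464 m
Step 3: Linear density = 11.34 mg / 16.464 m = 0.6888 mg/m
Step 4: fineness = 0.6888 * 1000 = 688.8 mtex

688.8 mtex


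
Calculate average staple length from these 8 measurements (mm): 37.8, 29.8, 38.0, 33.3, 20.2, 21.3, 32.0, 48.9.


Formula: Mean = sum of lengths / count
Sum = 37.8 + 29.8 + 38.0 + 33.3 + 20.2 + 21.3 + 32.0 + 48.9
Sum = 261.3 mm
Mean = 261.3 / 8 = 32.66 mm

32.66 mm


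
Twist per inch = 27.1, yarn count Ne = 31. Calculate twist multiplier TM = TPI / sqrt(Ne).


Formula: TM = TPI / sqrt(Ne)
Step 1: sqrt(Ne) = sqrt(31) = 5.5678
Step 2: TM = 27.1 / 5.5678 = 4.87

4.87 TM


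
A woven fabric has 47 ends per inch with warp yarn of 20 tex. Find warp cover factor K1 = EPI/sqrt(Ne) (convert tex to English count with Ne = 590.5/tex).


Formula: K1 = EPI / sqrt(Ne), with Ne = 590.5 / tex_warp
Step 1: Ne = 590.5 / 20 = 29.525
Step 2: sqrt(Ne) = sqrt(29.525) = 5.4337
Step 3: K1 = 47 / 5.4337 = 8.6

8.6


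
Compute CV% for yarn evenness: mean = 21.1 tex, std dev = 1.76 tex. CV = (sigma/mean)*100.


Formula: CV% = (standard deviation / mean) * 100
Step 1: Ratio = 1.76 / 21.1 = 0.083412
Step 2: CV% = 0.083412 * 100 = 8.3412% ≈ 8.3%

8.3%


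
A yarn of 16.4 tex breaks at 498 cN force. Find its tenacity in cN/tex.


Formula: Tenacity = Breaking force / Linear density
Tenacity = 498 cN / 16.4 tex
Tenacity = 30.37 cN/tex

30.37 cN/tex


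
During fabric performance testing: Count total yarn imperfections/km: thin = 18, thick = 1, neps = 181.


Formula: Total = thin places + thick places + neps
Total = 18 + 1 + 181
Total = 200 imperfections/km

200 imperfections/km


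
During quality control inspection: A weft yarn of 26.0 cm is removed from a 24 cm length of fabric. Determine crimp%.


Formula: Crimp% = ((L_yarn - L_fabric) / L_fabric) * 100
Step 1: Extension = 26.0 - 24 = 2.0 cm
Step 2: Crimp% = (2.0 / 24) * 100
Step 3: Crimp% = 0.083333 * 100 = 8.3333% ≈ 8.3%

8.3%


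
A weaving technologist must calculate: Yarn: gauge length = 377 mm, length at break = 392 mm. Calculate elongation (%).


Formula: Elongation (%) = ((L_break - L0) / L0) * 100
Step 1: Extension = 392 - 377 = 15 mm
Step 2: Elongation = (15 / 377) * 100
Step 3: Elongation = 0.039788 * 100 = 3.9788% ≈ 4.0%

4.0%


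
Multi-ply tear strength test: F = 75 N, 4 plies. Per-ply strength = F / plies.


Formula: Per-ply strength = Total force / Number of plies
Per-ply = 75 N / 4
Per-ply = 18.75 N

18.75 N


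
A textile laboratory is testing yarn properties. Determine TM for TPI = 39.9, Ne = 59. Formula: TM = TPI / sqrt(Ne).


Formula: TM = TPI / sqrt(Ne)
Step 1: sqrt(Ne) = sqrt(59) = 7.6811
Step 2: TM = 39.9 / 7.6811 = 5.19

5.19 TM


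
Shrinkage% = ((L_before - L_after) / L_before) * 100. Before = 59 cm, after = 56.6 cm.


Formula: Shrinkage% = ((L_before - L_after) / L_before) * 100
Step 1: Shrinkage = 59 - 56.6 = 2.4 cm
Step 2: Shrinkage% = (2.4 / 59) * 100
Step 3: Shrinkage% = 0.040678 * 100 = 4.0678% ≈ 4.1%

4.1%


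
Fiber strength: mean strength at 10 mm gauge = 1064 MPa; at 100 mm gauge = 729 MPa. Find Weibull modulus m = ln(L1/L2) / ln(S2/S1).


Formula: m = ln(L1/L2) / ln(S2/S1)
Step 1: ln(L1/L2) = ln(10/100) = -2.30259
Step 2: S2/S1 = 729/1064 = 0.68515
Step 3: ln(S2/S1) = ln(0.68515) = -0.37812
Step 4: m = -2.30259 / -0.37812 = 6.09

6.09 (Weibull m)


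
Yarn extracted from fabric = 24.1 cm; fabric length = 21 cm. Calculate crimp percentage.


Formula: Crimp% = ((L_yarn - L_fabric) / L_fabric) * 100
Step 1: Extension = 24.1 - 21 = 3.1 cm
Step 2: Crimp% = (3.1 / 21) * 100
Step 3: Crimp% = 0.147619 * 100 = 14.7619% ≈ 14.8%

14.8%


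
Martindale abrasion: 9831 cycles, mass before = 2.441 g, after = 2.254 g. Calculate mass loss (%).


Formula: Mass loss% = ((m_before - m_after) / m_before) * 100
Step 1: Mass loss = 2.441 - 2.254 = 0.187 g
Step 2: Ratio = 0.187 / 2.441 = 0.0766079
Step 3: Mass loss% = 0.0766079 * 100 = 7.66079% ≈ 7.66%

7.66%


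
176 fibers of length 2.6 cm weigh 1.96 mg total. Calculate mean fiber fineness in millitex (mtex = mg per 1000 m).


Formula: fineness (mtex) = mass (mg) / total length (km) = (mass_mg / total_length_m) * 1000
Step 1: Convert fiber length: 2.6 cm = 0.026 m
Step 2: Total fiber length = 176 * 0.026 = 4.576 m
Step 3: Linear density = 1.96 mg / 4.576 m = 0.4283 mg/m
Step 4: fineness = 0.4283 * 1000 = 428.3 mtex

428.3 mtex


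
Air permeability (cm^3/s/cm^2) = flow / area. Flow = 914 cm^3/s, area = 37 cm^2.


Formula: Air Permeability = Airflow / Test Area
AP = 914 cm^3/s / 37 cm^2
AP = 24.7 cm^3/s/cm^2

24.7 cm^3/s/cm^2


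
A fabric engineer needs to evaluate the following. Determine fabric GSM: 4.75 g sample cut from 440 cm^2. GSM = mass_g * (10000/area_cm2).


Formula: GSM = mass_g / area_m2
Step 1: Convert area: 440 cm^2 = 440 / 10000 = 0.044 m^2
Step 2: GSM = 4.75 g / 0.044 m^2 = 108.0 g/m^2

108.0 g/m^2


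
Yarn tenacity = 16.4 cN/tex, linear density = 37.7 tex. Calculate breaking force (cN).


Formula: Breaking force = Tenacity * Linear density
F = 16.4 cN/tex * 37.7 tex
F = 618.28 cN

618.28 cN


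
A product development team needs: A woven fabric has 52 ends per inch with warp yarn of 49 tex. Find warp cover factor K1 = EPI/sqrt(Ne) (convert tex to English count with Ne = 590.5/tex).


Formula: K1 = EPI / sqrt(Ne), with Ne = 590.5 / tex_warp
Step 1: Ne = 590.5 / 49 = 12.051
Step 2: sqrt(Ne) = sqrt(12.051) = 3.4715
Step 3: K1 = 52 / 3.4715 = 15.0

15.0


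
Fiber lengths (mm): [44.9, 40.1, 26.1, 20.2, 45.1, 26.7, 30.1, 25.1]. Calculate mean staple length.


Formula: Mean = sum of lengths / count
Sum = 44.9 + 40.1 + 26.1 + 20.2 + 45.1 + 26.7 + 30.1 + 25.1
Sum = 258.3 mm
Mean = 258.3 / 8 = 32.29 mm

32.29 mm


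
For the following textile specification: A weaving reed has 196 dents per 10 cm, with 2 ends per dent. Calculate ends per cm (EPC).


Formula: EPC = (dents per 10 cm * ends per dent) / 10
Step 1: Total ends per 10 cm = 196 * 2 = 392
Step 2: EPC = 392 / 10 = 39.2 ends/cm

39.2 ends/cm


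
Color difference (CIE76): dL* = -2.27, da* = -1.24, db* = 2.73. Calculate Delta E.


Formula: Delta E = sqrt(dL*^2 + da*^2 + db*^2)
Step 1: dL*^2 = (-2.27)^2 = 5.1529
Step 2: da*^2 = (-1.24)^2 = 1.5376
Step 3: db*^2 = 2.73^2 = 7.4529
Step 4: Sum = 5.1529 + 1.5376 + 7.4529 = 14.1434
Step 5: Delta E = sqrt(14.1434) = 3.76

3.76 Delta E


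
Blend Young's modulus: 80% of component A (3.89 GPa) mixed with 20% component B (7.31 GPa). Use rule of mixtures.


Formula: Blend property = (fraction_A * property_A) + (fraction_B * property_B)
Step 1: Contribution A = 80/100 * 3.89 GPa = 3.112 GPa
Step 2: Contribution B = 20/100 * 7.31 GPa = 1.462 GPa
Step 3: Blend Young's modulus = 3.112 + 1.462 = 4.574 GPa

4.574 GPa


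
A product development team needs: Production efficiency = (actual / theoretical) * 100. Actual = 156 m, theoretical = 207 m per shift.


Formula: Efficiency% = (Actual output / Theoretical output) * 100
Efficiency% = (156 / 207) * 100
Efficiency% = 0.753623 * 100 = 75.3623% ≈ 75.4%

75.4%


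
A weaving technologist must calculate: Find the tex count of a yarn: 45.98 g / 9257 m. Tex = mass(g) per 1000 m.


Formula: Tex = (mass_g / length_m) * 1000
Substituting: Tex = (45.98 / 9257) * 1000
Intermediate: 45.98 / 9257 = 0.00496705 g/m
Tex = 0.00496705 * 1000 = 4.97 tex

4.97 tex


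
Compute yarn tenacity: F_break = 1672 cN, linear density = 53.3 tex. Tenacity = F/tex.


Formula: Tenacity = Breaking force / Linear density
Tenacity = 1672 cN / 53.3 tex
Tenacity = 31.37 cN/tex

31.37 cN/tex


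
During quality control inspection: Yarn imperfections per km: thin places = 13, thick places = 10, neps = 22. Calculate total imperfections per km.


Formula: Total = thin places + thick places + neps
Total = 13 + 10 + 22
Total = 45 imperfections/km

45 imperfections/km


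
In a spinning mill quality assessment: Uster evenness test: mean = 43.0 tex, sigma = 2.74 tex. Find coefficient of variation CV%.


Formula: CV% = (standard deviation / mean) * 100
Step 1: Ratio = 2.74 / 43.0 = 0.063721
Step 2: CV% = 0.063721 * 100 = 6.3721% ≈ 6.4%

6.4%


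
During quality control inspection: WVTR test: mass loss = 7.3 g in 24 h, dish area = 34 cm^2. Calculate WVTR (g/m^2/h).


Formula: WVTR = mass_loss / (area * time)
Step 1: Convert area: 34 cm^2 = 0.0034 m^2
Step 2: WVTR = 7.3 g / (0.0034 m^2 * 24 h)
Step 3: WVTR = 7.3 / 0.0816 = 89.5 g/m^2/h

89.5 g/m^2/h


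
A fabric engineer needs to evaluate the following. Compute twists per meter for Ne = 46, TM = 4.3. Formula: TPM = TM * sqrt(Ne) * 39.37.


Formula: TPM = TM * sqrt(Ne) * 39.37
Step 1: sqrt(Ne) = sqrt(46) = 6.7823
Step 2: TM * sqrt(Ne) = 4.3 * 6.7823 = 29.1639
Step 3: TPM = 29.1639 * 39.37 = 1148 twists/m

1148 twists/m


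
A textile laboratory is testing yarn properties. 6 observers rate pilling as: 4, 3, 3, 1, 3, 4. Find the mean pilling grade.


Formula: Mean = sum / count
Sum = 4 + 3 + 3 + 1 + 3 + 4 = 18
Mean = 18 / 6 = 3.0

3.0


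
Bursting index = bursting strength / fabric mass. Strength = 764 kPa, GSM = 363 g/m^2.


Formula: Bursting Index = Bursting Strength / Fabric GSM
BI = 764 kPa / 363 g/m^2
BI = 2.105 kPa/(g/m^2)

2.105 kPa/(g/m^2)


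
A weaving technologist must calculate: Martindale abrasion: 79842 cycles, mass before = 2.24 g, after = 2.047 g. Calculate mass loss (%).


Formula: Mass loss% = ((m_before - m_after) / m_before) * 100
Step 1: Mass loss = 2.24 - 2.047 = 0.193 g
Step 2: Ratio = 0.193 / 2.24 = 0.0861607
Step 3: Mass loss% = 0.0861607 * 100 = 8.61607% ≈ 8.62%

8.62%


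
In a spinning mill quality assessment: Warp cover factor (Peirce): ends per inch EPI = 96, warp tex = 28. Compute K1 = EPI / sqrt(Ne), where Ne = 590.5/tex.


Formula: K1 = EPI / sqrt(Ne), with Ne = 590.5 / tex_warp
Step 1: Ne = 590.5 / 28 = 21.089
Step 2: sqrt(Ne) = sqrt(21.089) = 4.5923
Step 3: K1 = 96 / 4.5923 = 20.9

20.9


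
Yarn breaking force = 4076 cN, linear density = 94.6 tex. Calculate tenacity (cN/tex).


Formula: Tenacity = Breaking force / Linear density
Tenacity = 4076 cN / 94.6 tex
Tenacity = 43.09 cN/tex

43.09 cN/tex


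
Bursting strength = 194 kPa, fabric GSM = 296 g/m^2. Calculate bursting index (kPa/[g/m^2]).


Formula: Bursting Index = Bursting Strength / Fabric GSM
BI = 194 kPa / 296 g/m^2
BI = 0.655 kPa/(g/m^2)

0.655 kPa/(g/m^2)


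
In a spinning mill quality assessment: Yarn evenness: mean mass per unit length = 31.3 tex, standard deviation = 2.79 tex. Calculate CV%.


Formula: CV% = (standard deviation / mean) * 100
Step 1: Ratio = 2.79 / 31.3 = 0.089137
Step 2: CV% = 0.089137 * 100 = 8.9137% ≈ 8.9%

8.9%


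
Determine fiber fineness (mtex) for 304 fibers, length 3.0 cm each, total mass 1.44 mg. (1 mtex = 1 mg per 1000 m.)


Formula: fineness (mtex) = mass (mg) / total length (km) = (mass_mg / total_length_m) * 1000
Step 1: Convert fiber length: 3.0 cm = 0.03 m
Step 2: Total fiber length = 304 * 0.03 = 9.12 m
Step 3: Linear density = 1.44 mg / 9.12 m = 0.1579 mg/m
Step 4: fineness = 0.1579 * 1000 = 157.9 mtex

157.9 mtex


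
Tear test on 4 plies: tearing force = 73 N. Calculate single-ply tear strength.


Formula: Per-ply strength = Total force / Number of plies
Per-ply = 73 N / 4
Per-ply = 18.25 N

18.25 N


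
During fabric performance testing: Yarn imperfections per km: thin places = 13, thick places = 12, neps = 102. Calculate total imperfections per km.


Formula: Total = thin places + thick places + neps
Total = 13 + 12 + 102
Total = 127 imperfections/km

127 imperfections/km


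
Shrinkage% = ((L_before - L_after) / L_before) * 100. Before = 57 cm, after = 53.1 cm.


Formula: Shrinkage% = ((L_before - L_after) / L_before) * 100
Step 1: Shrinkage = 57 - 53.1 = 3.9 cm
Step 2: Shrinkage% = (3.9 / 57) * 100
Step 3: Shrinkage% = 0.068421 * 100 = 6.8421% ≈ 6.8%

6.8%


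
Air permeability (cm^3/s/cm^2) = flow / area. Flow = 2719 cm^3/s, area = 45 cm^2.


Formula: Air Permeability = Airflow / Test Area
AP = 2719 cm^3/s / 45 cm^2
AP = 60.4 cm^3/s/cm^2

60.4 cm^3/s/cm^2


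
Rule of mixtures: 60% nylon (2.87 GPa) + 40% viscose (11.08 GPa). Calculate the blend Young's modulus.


Formula: Blend property = (fraction_A * property_A) + (fraction_B * property_B)
Step 1: Contribution A = 60/100 * 2.87 GPa = 1.722 GPa
Step 2: Contribution B = 40/100 * 11.08 GPa = 4.432 GPa
Step 3: Blend Young's modulus = 1.722 + 4.432 = 6.154 GPa

6.154 GPa


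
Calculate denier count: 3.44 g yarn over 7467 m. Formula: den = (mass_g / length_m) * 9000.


Formula: den = (mass_g / length_m) * 9000
Substituting: den = (3.44 / 7467) * 9000
Intermediate: 3.44 / 7467 = 0.00046069 g/m
den = 0.00046069 * 9000 = 4.1 denier

4.1 denier
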